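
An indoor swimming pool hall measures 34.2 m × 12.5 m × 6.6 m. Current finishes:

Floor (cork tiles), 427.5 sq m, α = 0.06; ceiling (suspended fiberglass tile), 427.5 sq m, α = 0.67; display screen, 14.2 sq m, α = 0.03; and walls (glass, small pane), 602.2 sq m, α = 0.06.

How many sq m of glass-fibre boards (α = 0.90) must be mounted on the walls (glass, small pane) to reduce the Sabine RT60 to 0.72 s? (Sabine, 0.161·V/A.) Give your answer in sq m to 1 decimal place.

336.1

Summing Sᵢαᵢ: 25.650 + 286.425 + 0.426 + 36.132 → A₁ = 348.633 sabins.
V = 2821.5 m³. Target absorption A₂ = 0.161 × 2821.5 / 0.72 = 630.919 sabins.
ΔA needed = 630.919 − 348.633 = 282.286 sabins.
Each sq m of panel replacing the walls (glass, small pane) adds (0.90 − 0.06) = 0.84 sabins.
Area = ΔA/Δα = 282.286/0.84 = 336.1 sq m.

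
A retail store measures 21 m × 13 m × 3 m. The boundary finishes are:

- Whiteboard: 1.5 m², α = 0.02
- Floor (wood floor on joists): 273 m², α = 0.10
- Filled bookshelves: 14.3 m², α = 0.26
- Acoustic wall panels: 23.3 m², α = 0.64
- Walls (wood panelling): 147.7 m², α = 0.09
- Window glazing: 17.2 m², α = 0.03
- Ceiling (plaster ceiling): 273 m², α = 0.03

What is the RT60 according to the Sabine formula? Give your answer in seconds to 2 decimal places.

1.94 s

A = Σ Sᵢαᵢ = 1.5*0.02 + 273*0.10 + 14.3*0.26 + 23.3*0.64 + 147.7*0.09 + 17.2*0.03 + 273*0.03 = 67.959 sabins.
V = 21·13·3 = 819 m³.
RT60 = 0.161 · V / A = 0.161 × 819 / 67.959 = 1.94 s.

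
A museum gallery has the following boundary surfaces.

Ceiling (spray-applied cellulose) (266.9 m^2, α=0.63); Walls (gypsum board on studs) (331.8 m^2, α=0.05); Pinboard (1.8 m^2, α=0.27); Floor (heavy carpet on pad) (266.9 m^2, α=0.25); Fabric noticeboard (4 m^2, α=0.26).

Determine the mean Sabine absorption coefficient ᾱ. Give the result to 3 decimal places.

S = Σ Sᵢ = 266.9 + 331.8 + 1.8 + 266.9 + 4 = 871.4 m^2.
Σ(Sᵢαᵢ) = 266.9·0.63 + 331.8·0.05 + 1.8·0.27 + 266.9·0.25 + 4·0.26 = 252.988.
ᾱ = A/S = 0.290.

0.290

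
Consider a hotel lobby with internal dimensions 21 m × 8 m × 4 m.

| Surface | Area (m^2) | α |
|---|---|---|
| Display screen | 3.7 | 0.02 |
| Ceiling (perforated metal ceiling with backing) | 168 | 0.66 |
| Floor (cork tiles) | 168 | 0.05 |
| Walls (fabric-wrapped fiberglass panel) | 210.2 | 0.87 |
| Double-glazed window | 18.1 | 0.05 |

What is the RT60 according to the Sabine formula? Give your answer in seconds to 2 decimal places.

Total absorption A = 3.7*0.02 + 168*0.66 + 168*0.05 + 210.2*0.87 + 18.1*0.05
  = 0.074 + 110.880 + 8.400 + 182.874 + 0.905 = 303.133 m^2 sabins.
V = 21·8·4 = 672 m³.
RT60 = 0.161 · V / A = 0.161 × 672 / 303.133 = 0.36 s.

0.36 sec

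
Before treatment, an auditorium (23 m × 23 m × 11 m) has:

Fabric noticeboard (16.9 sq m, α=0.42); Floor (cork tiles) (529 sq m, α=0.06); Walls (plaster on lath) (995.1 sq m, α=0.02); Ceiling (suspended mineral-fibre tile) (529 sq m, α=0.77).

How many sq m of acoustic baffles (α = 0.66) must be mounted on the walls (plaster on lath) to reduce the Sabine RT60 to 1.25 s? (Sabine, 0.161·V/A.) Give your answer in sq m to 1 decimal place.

442.8

A₁ = Σ Sᵢαᵢ = 16.9×0.42 + 529×0.06 + 995.1×0.02 + 529×0.77 = 466.070 sabins.
Required A₂ = 0.161·5819/1.25 = 749.487 sabins.
ΔA needed = 749.487 − 466.070 = 283.417 sabins.
Each sq m of panel replacing the walls (plaster on lath) adds (0.66 − 0.02) = 0.64 sabins.
Panel area = 283.417 / 0.64 = 442.8 sq m.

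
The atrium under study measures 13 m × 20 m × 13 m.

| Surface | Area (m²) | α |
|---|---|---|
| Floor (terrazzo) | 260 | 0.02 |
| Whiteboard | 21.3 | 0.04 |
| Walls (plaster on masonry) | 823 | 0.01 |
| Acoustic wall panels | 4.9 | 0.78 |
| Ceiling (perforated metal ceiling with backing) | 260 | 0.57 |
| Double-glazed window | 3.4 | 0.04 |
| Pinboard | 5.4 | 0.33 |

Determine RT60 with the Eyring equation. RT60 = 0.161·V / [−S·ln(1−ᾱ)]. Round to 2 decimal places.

3.03 sec

S = Σ Sᵢ = 1378.0 m².
Absorption A = 260×0.02 + 21.3×0.04 + 823×0.01 + 4.9×0.78 + 260×0.57 + 3.4×0.04 + 5.4×0.33 = 168.222 sabins.
ᾱ = 168.222 / 1378.0 = 0.1221.
Eyring denominator: −S ln(1−ᾱ) = 179.447.
V = 13 × 20 × 13 = 3380 m³.
T = 0.161·V/[−S·ln(1−ᾱ)] = 0.161·3380/179.447 = 3.03 s.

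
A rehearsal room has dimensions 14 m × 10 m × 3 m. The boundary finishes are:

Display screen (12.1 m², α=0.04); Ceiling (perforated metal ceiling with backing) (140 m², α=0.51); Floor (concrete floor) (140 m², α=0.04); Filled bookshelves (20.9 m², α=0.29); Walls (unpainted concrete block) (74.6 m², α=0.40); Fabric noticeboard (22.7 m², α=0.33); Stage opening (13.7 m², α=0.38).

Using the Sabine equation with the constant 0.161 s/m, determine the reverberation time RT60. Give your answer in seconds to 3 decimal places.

Equivalent absorption area: A = 12.1×0.04 + 140×0.51 + 140×0.04 + 20.9×0.29 + 74.6×0.40 + 22.7×0.33 + 13.7×0.38 = 126.082 m².
Volume V = 14 × 10 × 3 = 420 m³.
T = 0.161 V/A = 0.161·420/126.082 = 0.536 s.

0.536 seconds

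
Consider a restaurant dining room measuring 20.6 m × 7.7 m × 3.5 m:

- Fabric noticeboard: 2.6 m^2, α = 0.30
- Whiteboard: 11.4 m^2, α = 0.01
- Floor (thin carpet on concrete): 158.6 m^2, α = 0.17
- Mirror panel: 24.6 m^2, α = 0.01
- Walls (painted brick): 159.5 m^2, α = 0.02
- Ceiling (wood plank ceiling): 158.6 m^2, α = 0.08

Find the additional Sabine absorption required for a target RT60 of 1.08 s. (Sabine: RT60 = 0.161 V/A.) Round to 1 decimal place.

Summing Sᵢαᵢ: 0.780 + 0.114 + 26.962 + 0.246 + 3.190 + 12.688 → A₁ = 43.980 sabins.
Target A₂ = 0.161·555.17/1.08 = 82.761 sabins (V = 555.17 m³).
ΔA = A₂ − A₁ = 82.761 − 43.980 = 38.8 sabins.

38.8 sabins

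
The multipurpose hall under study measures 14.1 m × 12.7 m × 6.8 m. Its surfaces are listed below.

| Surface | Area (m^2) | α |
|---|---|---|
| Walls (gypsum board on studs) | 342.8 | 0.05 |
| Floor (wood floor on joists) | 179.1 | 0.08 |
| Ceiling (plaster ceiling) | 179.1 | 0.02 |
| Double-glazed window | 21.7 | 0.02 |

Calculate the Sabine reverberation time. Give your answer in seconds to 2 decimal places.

A = Σ Sᵢαᵢ = 342.8*0.05 + 179.1*0.08 + 179.1*0.02 + 21.7*0.02 = 35.484 sabins.
V = 14.1·12.7·6.8 = 1217.676 m³.
Sabine: RT60 = 0.161 × 1217.676 / 35.484 = 5.52 s.

5.52 sec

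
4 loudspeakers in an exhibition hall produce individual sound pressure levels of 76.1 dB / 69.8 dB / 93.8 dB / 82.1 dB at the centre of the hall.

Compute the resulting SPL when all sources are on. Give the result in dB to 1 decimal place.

Σ 10^(Lᵢ/10) = 2.611e+09.
Combined level = 10 log₁₀(2.611e+09) = 94.2 dB.

94.2 dB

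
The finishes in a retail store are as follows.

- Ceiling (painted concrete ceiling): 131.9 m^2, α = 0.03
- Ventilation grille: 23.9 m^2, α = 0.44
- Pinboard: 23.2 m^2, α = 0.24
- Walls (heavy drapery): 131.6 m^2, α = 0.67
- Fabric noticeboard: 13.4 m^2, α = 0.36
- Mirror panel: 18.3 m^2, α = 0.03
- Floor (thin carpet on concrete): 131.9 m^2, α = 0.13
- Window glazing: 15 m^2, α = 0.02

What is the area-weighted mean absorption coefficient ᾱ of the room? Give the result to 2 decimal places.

0.27

Total surface area S = 489.2 m^2.
A = 131.9·0.03 + 23.9·0.44 + 23.2·0.24 + 131.6·0.67 + 13.4·0.36 + 18.3·0.03 + 131.9·0.13 + 15·0.02 = 131.033 sabins.
ᾱ = 131.033 / 489.2 = 0.27.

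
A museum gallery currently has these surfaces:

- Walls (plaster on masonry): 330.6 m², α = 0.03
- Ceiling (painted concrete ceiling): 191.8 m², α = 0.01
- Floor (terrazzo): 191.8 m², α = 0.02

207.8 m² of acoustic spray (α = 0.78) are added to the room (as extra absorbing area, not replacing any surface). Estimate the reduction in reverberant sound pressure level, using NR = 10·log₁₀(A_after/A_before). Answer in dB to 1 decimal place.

A_before = Σ Sᵢαᵢ = 330.6×0.03 + 191.8×0.01 + 191.8×0.02 = 15.672 sabins.
Treatment contributes 207.8·0.78 = 162.084 sabins.
A_after = 15.672 + 162.084 = 177.756 sabins.
NR = 10·log₁₀(177.756/15.672) = 10.5 dB.

10.5 dB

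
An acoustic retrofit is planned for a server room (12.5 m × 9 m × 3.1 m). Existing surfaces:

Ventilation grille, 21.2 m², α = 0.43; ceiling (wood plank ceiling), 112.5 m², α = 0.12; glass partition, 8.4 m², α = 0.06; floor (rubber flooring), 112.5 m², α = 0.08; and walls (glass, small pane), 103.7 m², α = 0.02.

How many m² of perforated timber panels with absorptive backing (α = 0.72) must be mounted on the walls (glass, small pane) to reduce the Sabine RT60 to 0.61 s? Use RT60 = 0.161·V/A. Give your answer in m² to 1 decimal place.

82.6

Total absorption A₁ = 21.2×0.43 + 112.5×0.12 + 8.4×0.06 + 112.5×0.08 + 103.7×0.02
  = 9.116 + 13.500 + 0.504 + 9.000 + 2.074 = 34.194 m² sabins.
V = 348.75 m³. Target absorption A₂ = 0.161 × 348.75 / 0.61 = 92.047 sabins.
Absorption to add: 92.047 − 34.194 = 57.853 sabins.
Net gain per m²: Δα = 0.72 − 0.02 = 0.70.
Area = ΔA/Δα = 57.853/0.70 = 82.6 m².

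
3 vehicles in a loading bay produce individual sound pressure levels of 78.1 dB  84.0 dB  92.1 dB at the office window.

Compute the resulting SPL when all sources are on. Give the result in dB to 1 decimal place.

92.9 dB

Converting to relative power and adding: 10^(78.1/10) + 10^(84.0/10) + 10^(92.1/10) = 1.938e+09.
Back to dB: 10·log₁₀ Σ = 92.9 dB.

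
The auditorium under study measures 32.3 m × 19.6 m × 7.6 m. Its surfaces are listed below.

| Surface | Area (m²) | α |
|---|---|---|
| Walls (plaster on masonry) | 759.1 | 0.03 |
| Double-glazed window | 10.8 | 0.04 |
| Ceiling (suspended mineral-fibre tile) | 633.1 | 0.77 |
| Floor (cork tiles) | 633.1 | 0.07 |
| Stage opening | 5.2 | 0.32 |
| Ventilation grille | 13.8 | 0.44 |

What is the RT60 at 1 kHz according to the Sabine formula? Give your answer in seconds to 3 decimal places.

Summing Sᵢαᵢ: 22.773 + 0.432 + 487.487 + 44.317 + 1.664 + 6.072 → A = 562.745 sabins.
Room volume: 4811.408 m³.
T = 0.161 V/A = 0.161·4811.408/562.745 = 1.377 s.

1.377 s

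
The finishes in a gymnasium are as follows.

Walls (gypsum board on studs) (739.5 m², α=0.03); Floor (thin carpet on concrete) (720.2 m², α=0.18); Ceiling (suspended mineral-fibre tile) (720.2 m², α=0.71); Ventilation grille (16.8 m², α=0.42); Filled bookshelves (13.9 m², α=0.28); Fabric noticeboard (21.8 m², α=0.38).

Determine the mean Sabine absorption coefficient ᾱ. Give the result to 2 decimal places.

0.31

Total surface area S = 2232.4 m².
Σ(Sᵢαᵢ) = 739.5·0.03 + 720.2·0.18 + 720.2·0.71 + 16.8·0.42 + 13.9·0.28 + 21.8·0.38 = 682.395.
ᾱ = 682.395 / 2232.4 = 0.31.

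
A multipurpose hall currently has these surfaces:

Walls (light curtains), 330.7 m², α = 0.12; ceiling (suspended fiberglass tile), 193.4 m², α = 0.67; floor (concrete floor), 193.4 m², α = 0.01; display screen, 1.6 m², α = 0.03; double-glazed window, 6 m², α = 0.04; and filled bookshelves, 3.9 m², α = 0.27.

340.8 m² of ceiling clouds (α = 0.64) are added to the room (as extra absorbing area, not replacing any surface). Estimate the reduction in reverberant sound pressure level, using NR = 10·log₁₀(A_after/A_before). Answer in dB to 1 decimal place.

3.5 dB

Equivalent absorption area: A_before = 330.7×0.12 + 193.4×0.67 + 193.4×0.01 + 1.6×0.03 + 6×0.04 + 3.9×0.27 = 172.537 m².
Treatment contributes 340.8·0.64 = 218.112 sabins.
New total A_after = 390.649 sabins.
NR = 10·log₁₀(390.649/172.537) = 3.5 dB.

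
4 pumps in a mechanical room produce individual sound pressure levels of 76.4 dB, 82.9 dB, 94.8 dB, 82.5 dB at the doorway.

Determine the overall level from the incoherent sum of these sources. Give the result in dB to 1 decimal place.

Σ 10^(Lᵢ/10) = 3.436e+09.
L_total = 10·log₁₀(3.436e+09) = 95.4 dB.

95.4 dB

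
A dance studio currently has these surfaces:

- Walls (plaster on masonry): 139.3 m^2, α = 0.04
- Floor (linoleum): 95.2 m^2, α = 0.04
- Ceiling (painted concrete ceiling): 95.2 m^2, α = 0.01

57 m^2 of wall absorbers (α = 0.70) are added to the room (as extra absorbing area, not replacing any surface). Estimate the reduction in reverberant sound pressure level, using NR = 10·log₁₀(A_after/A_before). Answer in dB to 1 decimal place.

Equivalent absorption area: A_before = 139.3×0.04 + 95.2×0.04 + 95.2×0.01 = 10.332 m^2.
Treatment contributes 57·0.70 = 39.900 sabins.
New total A_after = 50.232 sabins.
Reduction = 10 log₁₀(A_after/A_before) = 10 log₁₀(4.8618) = 6.9 dB.

6.9 dB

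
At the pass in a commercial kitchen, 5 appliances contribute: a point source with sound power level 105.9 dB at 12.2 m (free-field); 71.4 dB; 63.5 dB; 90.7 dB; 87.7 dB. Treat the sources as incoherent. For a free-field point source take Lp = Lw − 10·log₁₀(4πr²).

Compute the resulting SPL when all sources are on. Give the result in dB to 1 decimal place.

Source at 12.2 m: Lp = 105.9 − 10·log₁₀(4π·12.2²) = 105.9 − 10·log₁₀(1870.379) = 73.2 dB.
Σ 10^(Lᵢ/10) = 1.801e+09.
Combined level = 10 log₁₀(1.801e+09) = 92.6 dB.

92.6 dB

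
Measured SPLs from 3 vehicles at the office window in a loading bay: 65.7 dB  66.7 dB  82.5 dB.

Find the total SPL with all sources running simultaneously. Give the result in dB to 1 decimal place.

82.7 dB

Converting to relative power and adding: 10^(65.7/10) + 10^(66.7/10) + 10^(82.5/10) = 1.862e+08.
Back to dB: 10·log₁₀ Σ = 82.7 dB.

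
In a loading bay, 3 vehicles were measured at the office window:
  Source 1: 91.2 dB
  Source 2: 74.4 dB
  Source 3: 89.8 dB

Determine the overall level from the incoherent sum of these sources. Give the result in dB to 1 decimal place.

93.6 dB

Converting to relative power and adding: 10^(91.2/10) + 10^(74.4/10) + 10^(89.8/10) = 2.301e+09.
Back to dB: 10·log₁₀ Σ = 93.6 dB.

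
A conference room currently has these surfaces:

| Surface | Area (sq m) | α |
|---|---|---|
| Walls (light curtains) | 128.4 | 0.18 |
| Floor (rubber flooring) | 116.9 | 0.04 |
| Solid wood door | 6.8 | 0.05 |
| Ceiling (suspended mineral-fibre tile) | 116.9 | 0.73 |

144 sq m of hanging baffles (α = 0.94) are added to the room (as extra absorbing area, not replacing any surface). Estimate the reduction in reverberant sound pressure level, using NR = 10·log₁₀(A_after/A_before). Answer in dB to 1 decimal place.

3.4 dB

A_before = Σ Sᵢαᵢ = 128.4*0.18 + 116.9*0.04 + 6.8*0.05 + 116.9*0.73 = 113.465 sabins.
Added absorption = 144 × 0.94 = 135.360 sabins.
A_after = 113.465 + 135.360 = 248.825 sabins.
NR = 10·log₁₀(248.825/113.465) = 3.4 dB.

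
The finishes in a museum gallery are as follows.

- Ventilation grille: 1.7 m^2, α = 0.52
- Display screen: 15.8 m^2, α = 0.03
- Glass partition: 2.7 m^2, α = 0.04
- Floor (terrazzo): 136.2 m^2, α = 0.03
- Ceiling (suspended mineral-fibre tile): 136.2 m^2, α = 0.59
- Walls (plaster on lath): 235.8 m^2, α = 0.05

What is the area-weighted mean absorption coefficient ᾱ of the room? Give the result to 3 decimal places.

S = Σ Sᵢ = 1.7 + 15.8 + 2.7 + 136.2 + 136.2 + 235.8 = 528.4 m^2.
Σ(Sᵢαᵢ) = 1.7*0.52 + 15.8*0.03 + 2.7*0.04 + 136.2*0.03 + 136.2*0.59 + 235.8*0.05 = 97.700.
ᾱ = 97.700 / 528.4 = 0.185.

0.185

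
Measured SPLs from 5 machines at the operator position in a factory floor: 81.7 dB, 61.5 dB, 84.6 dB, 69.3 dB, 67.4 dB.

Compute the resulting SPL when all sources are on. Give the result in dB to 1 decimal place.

86.5 dB

Sum in the linear (power) domain: Σ 10^(Lᵢ/10) = 10^(81.7/10) + 10^(61.5/10) + 10^(84.6/10) + 10^(69.3/10) + 10^(67.4/10) = 4.517e+08.
Back to dB: 10·log₁₀ Σ = 86.5 dB.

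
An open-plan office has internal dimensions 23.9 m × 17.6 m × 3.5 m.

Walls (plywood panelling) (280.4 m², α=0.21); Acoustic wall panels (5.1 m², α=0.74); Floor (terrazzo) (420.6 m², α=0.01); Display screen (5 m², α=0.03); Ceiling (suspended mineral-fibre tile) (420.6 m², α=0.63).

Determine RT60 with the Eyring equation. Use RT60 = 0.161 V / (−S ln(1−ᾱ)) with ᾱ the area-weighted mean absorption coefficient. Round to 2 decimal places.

0.60 s

Total surface area S = 280.4 + 5.1 + 420.6 + 5 + 420.6 = 1131.7 m².
Absorption A = 280.4×0.21 + 5.1×0.74 + 420.6×0.01 + 5×0.03 + 420.6×0.63 = 331.992 sabins.
ᾱ = 331.992 / 1131.7 = 0.2934.
Eyring denominator: −S ln(1−ᾱ) = 393.029.
V = 23.9 × 17.6 × 3.5 = 1472.24 m³.
RT60 = 0.161 × 1472.24 / 393.029 = 0.60 s.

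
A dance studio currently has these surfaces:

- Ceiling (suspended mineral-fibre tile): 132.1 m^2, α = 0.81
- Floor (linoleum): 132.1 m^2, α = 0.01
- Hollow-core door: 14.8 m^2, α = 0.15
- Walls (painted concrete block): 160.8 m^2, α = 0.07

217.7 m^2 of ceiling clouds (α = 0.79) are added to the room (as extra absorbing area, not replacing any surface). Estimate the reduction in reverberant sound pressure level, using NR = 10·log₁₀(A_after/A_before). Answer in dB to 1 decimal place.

Equivalent absorption area: A_before = 132.1*0.81 + 132.1*0.01 + 14.8*0.15 + 160.8*0.07 = 121.798 m^2.
Added absorption = 217.7 × 0.79 = 171.983 sabins.
A_after = 121.798 + 171.983 = 293.781 sabins.
NR = 10·log₁₀(293.781/121.798) = 3.8 dB.

3.8 dB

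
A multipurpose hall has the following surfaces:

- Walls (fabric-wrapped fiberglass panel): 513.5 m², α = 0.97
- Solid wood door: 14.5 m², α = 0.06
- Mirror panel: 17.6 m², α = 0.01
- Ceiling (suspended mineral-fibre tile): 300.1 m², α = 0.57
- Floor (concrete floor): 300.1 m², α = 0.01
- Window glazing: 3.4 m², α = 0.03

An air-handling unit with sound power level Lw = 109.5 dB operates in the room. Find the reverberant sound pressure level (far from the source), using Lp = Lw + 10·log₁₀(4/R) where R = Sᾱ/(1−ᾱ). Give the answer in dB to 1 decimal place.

A = 673.301 sabins; S = 1149.2 m².
ᾱ = 0.5859, so room constant R = A/(1−ᾱ) = 1625.938 m².
Lp = Lw + 10 log₁₀(4/R) = 109.5 -26.09 = 83.4 dB.

83.4 dB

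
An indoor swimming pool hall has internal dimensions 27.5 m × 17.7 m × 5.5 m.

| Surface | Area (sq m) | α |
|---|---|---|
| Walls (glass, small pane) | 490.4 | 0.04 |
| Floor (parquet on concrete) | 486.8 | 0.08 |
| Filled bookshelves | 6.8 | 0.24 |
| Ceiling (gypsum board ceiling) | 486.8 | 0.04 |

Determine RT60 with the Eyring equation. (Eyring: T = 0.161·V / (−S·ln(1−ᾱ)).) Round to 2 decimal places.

5.26 s

Total surface area S = 490.4 + 486.8 + 6.8 + 486.8 = 1470.8 sq m.
Σ(Sᵢαᵢ) = 490.4·0.04 + 486.8·0.08 + 6.8·0.24 + 486.8·0.04 = 79.664.
ᾱ = 79.664 / 1470.8 = 0.0542.
−S·ln(1−ᾱ) = −1470.8 × ln(1 − 0.0542) = 81.959.
V = 27.5 × 17.7 × 5.5 = 2677.125 m³.
RT60 = 0.161 × 2677.125 / 81.959 = 5.26 s.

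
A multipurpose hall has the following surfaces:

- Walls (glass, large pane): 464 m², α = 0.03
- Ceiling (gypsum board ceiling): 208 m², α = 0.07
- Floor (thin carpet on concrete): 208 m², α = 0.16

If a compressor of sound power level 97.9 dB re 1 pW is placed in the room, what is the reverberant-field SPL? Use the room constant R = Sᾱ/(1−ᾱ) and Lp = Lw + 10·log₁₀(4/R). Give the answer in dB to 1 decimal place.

85.7 dB

A = 61.760 sabins; S = 880.0 m².
ᾱ = 61.760/880.0 = 0.0702; R = Sᾱ/(1−ᾱ) = 61.760/(1−0.0702) = 66.423 m².
Lp = 97.9 + 10·log₁₀(4/66.423) = 97.9 + (-12.20) = 85.7 dB.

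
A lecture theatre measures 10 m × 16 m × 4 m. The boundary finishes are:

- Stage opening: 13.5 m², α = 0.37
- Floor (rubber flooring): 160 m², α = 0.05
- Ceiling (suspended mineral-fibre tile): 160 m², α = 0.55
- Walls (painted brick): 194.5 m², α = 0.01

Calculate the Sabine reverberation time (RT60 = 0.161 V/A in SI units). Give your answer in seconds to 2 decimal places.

Equivalent absorption area: A = 13.5*0.37 + 160*0.05 + 160*0.55 + 194.5*0.01 = 102.940 m².
Volume V = 10 × 16 × 4 = 640 m³.
RT60 = 0.161 · V / A = 0.161 × 640 / 102.940 = 1.00 s.

1.00 s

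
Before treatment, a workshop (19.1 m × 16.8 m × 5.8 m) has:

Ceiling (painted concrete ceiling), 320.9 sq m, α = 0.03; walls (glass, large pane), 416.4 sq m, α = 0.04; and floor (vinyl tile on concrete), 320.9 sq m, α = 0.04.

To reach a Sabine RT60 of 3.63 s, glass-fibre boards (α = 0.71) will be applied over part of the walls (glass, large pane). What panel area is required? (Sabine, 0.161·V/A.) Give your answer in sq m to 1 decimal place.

64.8

Summing Sᵢαᵢ: 9.627 + 16.656 + 12.836 → A₁ = 39.119 sabins.
V = 1861.104 m³. Target absorption A₂ = 0.161 × 1861.104 / 3.63 = 82.545 sabins.
ΔA needed = 82.545 − 39.119 = 43.426 sabins.
Each sq m of panel replacing the walls (glass, large pane) adds (0.71 − 0.04) = 0.67 sabins.
Panel area = 43.426 / 0.67 = 64.8 sq m.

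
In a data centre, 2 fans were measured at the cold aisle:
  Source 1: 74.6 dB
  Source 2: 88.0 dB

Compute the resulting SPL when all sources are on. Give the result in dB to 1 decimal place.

88.2 dB

Σ 10^(Lᵢ/10) = 6.598e+08.
L_total = 10·log₁₀(6.598e+08) = 88.2 dB.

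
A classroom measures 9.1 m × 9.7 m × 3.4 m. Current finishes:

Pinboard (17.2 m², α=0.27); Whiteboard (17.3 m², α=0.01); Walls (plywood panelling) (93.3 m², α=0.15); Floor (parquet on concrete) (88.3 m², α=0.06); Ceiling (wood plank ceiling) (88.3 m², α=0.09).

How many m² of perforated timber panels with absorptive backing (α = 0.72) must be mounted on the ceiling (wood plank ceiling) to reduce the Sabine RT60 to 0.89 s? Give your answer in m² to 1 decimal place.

Equivalent absorption area: A₁ = 17.2×0.27 + 17.3×0.01 + 93.3×0.15 + 88.3×0.06 + 88.3×0.09 = 32.057 m².
Required A₂ = 0.161·300.118/0.89 = 54.291 sabins.
Absorption to add: 54.291 − 32.057 = 22.234 sabins.
Net gain per m²: Δα = 0.72 − 0.09 = 0.63.
Panel area = 22.234 / 0.63 = 35.3 m².

35.3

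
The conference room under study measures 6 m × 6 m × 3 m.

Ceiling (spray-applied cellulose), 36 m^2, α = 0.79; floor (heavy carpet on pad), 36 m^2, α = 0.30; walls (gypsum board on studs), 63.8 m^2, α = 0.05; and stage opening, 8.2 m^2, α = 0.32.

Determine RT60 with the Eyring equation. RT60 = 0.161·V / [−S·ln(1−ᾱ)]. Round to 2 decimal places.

S = Σ Sᵢ = 144.0 m^2.
Absorption A = 36×0.79 + 36×0.30 + 63.8×0.05 + 8.2×0.32 = 45.054 sabins.
Mean coefficient ᾱ = A/S = 0.3129.
Eyring denominator: −S ln(1−ᾱ) = 54.040.
V = 6 × 6 × 3 = 108 m³.
RT60 = 0.161 × 108 / 54.040 = 0.32 s.

0.32 s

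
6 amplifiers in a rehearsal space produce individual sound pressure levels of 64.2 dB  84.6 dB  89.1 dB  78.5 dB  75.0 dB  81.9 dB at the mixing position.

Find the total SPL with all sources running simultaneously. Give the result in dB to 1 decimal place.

91.3 dB

Σ 10^(Lᵢ/10) = 1.361e+09.
Back to dB: 10·log₁₀ Σ = 91.3 dB.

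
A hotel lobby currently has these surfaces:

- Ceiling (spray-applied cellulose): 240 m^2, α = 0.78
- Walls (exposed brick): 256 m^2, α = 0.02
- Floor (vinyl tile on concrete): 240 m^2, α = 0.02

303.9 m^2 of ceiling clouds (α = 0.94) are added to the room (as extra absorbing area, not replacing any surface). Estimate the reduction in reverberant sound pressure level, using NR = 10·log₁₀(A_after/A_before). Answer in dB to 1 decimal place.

3.9 dB

Total absorption A_before = 240×0.78 + 256×0.02 + 240×0.02
  = 187.200 + 5.120 + 4.800 = 197.120 m^2 sabins.
Added absorption = 303.9 × 0.94 = 285.666 sabins.
A_after = 197.120 + 285.666 = 482.786 sabins.
NR = 10·log₁₀(482.786/197.120) = 3.9 dB.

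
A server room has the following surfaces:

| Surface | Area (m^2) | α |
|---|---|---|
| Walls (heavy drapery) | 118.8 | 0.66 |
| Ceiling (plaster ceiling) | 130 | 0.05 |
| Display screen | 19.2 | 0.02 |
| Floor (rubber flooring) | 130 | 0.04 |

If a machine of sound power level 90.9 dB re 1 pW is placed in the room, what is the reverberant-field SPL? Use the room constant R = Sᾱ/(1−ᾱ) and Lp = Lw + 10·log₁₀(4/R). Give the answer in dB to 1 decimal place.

76.2 dB

A = 90.492 sabins; S = 398.0 m^2.
ᾱ = 0.2274, so room constant R = A/(1−ᾱ) = 117.127 m^2.
Lp = Lw + 10 log₁₀(4/R) = 90.9 -14.67 = 76.2 dB.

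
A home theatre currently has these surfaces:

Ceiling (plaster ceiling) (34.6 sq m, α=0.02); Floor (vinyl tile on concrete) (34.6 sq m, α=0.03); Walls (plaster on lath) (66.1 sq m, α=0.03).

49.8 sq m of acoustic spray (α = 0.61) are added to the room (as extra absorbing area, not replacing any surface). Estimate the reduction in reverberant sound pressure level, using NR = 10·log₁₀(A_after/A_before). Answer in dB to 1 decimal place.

Total absorption A_before = 34.6·0.02 + 34.6·0.03 + 66.1·0.03
  = 0.692 + 1.038 + 1.983 = 3.713 sq m sabins.
Treatment contributes 49.8·0.61 = 30.378 sabins.
A_after = 3.713 + 30.378 = 34.091 sabins.
NR = 10·log₁₀(34.091/3.713) = 9.6 dB.

9.6 dB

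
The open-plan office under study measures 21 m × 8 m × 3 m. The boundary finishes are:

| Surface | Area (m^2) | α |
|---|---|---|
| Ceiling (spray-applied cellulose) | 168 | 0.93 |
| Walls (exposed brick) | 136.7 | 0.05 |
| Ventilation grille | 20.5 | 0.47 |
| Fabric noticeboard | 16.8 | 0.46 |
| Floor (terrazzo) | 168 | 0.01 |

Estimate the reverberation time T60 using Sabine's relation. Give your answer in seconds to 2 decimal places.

Summing Sᵢαᵢ: 156.240 + 6.835 + 9.635 + 7.728 + 1.680 → A = 182.118 sabins.
Volume V = 21 × 8 × 3 = 504 m³.
RT60 = 0.161 · V / A = 0.161 × 504 / 182.118 = 0.45 s.

0.45 sec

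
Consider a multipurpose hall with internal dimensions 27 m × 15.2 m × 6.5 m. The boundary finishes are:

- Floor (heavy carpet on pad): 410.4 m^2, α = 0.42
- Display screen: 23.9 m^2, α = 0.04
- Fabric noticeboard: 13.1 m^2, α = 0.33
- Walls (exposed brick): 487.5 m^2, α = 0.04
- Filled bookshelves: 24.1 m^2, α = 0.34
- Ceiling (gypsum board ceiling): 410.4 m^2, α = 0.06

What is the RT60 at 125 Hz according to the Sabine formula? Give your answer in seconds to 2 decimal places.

A = Σ Sᵢαᵢ = 410.4×0.42 + 23.9×0.04 + 13.1×0.33 + 487.5×0.04 + 24.1×0.34 + 410.4×0.06 = 229.965 sabins.
Volume V = 27 × 15.2 × 6.5 = 2667.6 m³.
RT60 = 0.161 · V / A = 0.161 × 2667.6 / 229.965 = 1.87 s.

1.87 sec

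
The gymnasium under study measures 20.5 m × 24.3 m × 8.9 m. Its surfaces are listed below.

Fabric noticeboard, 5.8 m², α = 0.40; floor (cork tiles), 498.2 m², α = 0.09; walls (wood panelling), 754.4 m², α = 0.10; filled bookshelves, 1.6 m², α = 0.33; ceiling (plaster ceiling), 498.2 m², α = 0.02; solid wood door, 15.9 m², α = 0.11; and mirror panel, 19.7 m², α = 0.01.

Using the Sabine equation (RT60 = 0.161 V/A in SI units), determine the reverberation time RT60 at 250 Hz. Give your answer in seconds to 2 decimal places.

5.29 s

Summing Sᵢαᵢ: 2.320 + 44.838 + 75.440 + 0.528 + 9.964 + 1.749 + 0.197 → A = 135.036 sabins.
Volume V = 20.5 × 24.3 × 8.9 = 4433.535 m³.
T = 0.161 V/A = 0.161·4433.535/135.036 = 5.29 s.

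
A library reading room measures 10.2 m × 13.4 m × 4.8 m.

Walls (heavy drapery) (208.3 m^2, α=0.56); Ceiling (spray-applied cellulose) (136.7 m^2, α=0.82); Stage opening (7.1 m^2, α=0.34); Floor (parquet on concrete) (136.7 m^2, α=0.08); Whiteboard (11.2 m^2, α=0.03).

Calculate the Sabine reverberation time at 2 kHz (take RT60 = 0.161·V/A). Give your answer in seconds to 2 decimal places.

A = Σ Sᵢαᵢ = 208.3·0.56 + 136.7·0.82 + 7.1·0.34 + 136.7·0.08 + 11.2·0.03 = 242.428 sabins.
Volume V = 10.2 × 13.4 × 4.8 = 656.064 m³.
RT60 = 0.161 · V / A = 0.161 × 656.064 / 242.428 = 0.44 s.

0.44 s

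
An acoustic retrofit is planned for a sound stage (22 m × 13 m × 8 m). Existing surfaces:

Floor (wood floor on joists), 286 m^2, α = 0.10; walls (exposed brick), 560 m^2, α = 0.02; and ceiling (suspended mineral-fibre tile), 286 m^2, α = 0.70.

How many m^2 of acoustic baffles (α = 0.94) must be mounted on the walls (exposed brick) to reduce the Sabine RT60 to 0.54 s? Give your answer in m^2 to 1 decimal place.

480.6

A₁ = Σ Sᵢαᵢ = 286*0.10 + 560*0.02 + 286*0.70 = 240.000 sabins.
V = 2288 m³. Target absorption A₂ = 0.161 × 2288 / 0.54 = 682.163 sabins.
Absorption to add: 682.163 − 240.000 = 442.163 sabins.
Each m^2 of panel replacing the walls (exposed brick) adds (0.94 − 0.02) = 0.92 sabins.
Panel area = 442.163 / 0.92 = 480.6 m^2.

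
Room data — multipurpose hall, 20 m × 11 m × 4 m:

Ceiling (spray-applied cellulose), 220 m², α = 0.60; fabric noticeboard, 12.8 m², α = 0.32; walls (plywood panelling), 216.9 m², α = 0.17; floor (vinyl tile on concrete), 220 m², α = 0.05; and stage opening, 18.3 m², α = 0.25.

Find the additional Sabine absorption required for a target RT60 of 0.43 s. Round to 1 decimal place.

140.9 sabins

Total absorption A₁ = 220*0.60 + 12.8*0.32 + 216.9*0.17 + 220*0.05 + 18.3*0.25
  = 132.000 + 4.096 + 36.873 + 11.000 + 4.575 = 188.544 m² sabins.
For T = 0.43 s, need A₂ = 0.161·V/T = 0.161·880/0.43 = 329.488 sabins.
Shortfall: 329.488 − 188.544 = 140.9 sabins.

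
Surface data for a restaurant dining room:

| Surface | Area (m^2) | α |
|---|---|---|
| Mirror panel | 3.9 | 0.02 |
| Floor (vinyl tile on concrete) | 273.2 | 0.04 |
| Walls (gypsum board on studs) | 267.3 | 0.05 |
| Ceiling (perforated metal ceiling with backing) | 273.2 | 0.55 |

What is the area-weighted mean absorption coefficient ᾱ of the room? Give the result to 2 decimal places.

0.21

S = Σ Sᵢ = 3.9 + 273.2 + 267.3 + 273.2 = 817.6 m^2.
A = 3.9·0.02 + 273.2·0.04 + 267.3·0.05 + 273.2·0.55 = 174.631 sabins.
ᾱ = 174.631 / 817.6 = 0.21.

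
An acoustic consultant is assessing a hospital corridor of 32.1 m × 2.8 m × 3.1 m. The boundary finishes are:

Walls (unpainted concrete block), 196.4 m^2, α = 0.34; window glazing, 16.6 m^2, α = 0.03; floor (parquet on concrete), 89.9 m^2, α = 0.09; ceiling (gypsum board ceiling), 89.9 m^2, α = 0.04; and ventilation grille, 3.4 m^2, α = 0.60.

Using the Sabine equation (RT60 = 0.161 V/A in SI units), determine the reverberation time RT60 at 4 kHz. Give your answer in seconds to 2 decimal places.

0.55 sec

Summing Sᵢαᵢ: 66.776 + 0.498 + 8.091 + 3.596 + 2.040 → A = 81.001 sabins.
Volume V = 32.1 × 2.8 × 3.1 = 278.628 m³.
T = 0.161 V/A = 0.161·278.628/81.001 = 0.55 s.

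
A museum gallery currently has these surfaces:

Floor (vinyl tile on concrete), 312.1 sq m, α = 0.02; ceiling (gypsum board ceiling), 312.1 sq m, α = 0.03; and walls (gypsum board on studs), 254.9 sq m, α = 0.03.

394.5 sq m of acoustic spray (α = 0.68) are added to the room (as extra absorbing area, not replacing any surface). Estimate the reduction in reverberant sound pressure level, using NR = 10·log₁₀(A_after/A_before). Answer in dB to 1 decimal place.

11.0 dB

A_before = Σ Sᵢαᵢ = 312.1*0.02 + 312.1*0.03 + 254.9*0.03 = 23.252 sabins.
Treatment contributes 394.5·0.68 = 268.260 sabins.
A_after = 23.252 + 268.260 = 291.512 sabins.
NR = 10·log₁₀(291.512/23.252) = 11.0 dB.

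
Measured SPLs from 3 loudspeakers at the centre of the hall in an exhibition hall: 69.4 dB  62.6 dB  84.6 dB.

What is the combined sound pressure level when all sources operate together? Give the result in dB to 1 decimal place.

Converting to relative power and adding: 10^(69.4/10) + 10^(62.6/10) + 10^(84.6/10) = 2.989e+08.
Combined level = 10 log₁₀(2.989e+08) = 84.8 dB.

84.8 dB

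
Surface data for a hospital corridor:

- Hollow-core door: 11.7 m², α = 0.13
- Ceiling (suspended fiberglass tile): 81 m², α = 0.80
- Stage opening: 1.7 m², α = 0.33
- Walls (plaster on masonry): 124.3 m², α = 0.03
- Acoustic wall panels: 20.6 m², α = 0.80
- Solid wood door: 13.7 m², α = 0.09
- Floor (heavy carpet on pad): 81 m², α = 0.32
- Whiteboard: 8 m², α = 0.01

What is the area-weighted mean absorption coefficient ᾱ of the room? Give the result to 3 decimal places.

0.334

S = Σ Sᵢ = 11.7 + 81 + 1.7 + 124.3 + 20.6 + 13.7 + 81 + 8 = 342.0 m².
A = 11.7*0.13 + 81*0.80 + 1.7*0.33 + 124.3*0.03 + 20.6*0.80 + 13.7*0.09 + 81*0.32 + 8*0.01 = 114.324 sabins.
ᾱ = 114.324 / 342.0 = 0.334.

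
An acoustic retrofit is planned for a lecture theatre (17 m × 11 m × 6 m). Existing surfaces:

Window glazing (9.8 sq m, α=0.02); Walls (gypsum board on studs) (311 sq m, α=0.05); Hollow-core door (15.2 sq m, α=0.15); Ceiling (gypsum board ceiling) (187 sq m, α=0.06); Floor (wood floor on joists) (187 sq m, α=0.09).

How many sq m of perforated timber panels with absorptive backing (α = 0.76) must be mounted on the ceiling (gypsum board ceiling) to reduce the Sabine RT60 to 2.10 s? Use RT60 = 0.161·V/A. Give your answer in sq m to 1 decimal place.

57.1

A₁ = Σ Sᵢαᵢ = 9.8*0.02 + 311*0.05 + 15.2*0.15 + 187*0.06 + 187*0.09 = 46.076 sabins.
Required A₂ = 0.161·1122/2.10 = 86.020 sabins.
ΔA needed = 86.020 − 46.076 = 39.944 sabins.
Net gain per sq m: Δα = 0.76 − 0.06 = 0.70.
Panel area = 39.944 / 0.70 = 57.1 sq m.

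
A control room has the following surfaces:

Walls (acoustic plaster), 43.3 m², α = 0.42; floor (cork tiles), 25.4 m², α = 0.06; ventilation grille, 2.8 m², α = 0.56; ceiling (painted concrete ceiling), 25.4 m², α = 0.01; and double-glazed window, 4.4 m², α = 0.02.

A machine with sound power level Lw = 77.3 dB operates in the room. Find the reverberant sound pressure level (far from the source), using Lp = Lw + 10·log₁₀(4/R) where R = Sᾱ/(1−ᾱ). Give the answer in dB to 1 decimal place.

68.9 dB

Σ(Sᵢαᵢ) = 43.3·0.42 + 25.4·0.06 + 2.8·0.56 + 25.4·0.01 + 4.4·0.02 = 21.620; total area S = 101.3 m².
ᾱ = 21.620/101.3 = 0.2134; R = Sᾱ/(1−ᾱ) = 21.620/(1−0.2134) = 27.485 m².
Lp = Lw + 10 log₁₀(4/R) = 77.3 -8.37 = 68.9 dB.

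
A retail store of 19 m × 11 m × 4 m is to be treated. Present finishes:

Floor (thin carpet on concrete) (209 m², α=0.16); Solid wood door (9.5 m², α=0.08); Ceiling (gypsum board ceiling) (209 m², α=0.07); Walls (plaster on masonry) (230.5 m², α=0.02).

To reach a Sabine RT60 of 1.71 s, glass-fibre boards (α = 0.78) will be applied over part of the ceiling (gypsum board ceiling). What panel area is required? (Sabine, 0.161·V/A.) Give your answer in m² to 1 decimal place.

Equivalent absorption area: A₁ = 209*0.16 + 9.5*0.08 + 209*0.07 + 230.5*0.02 = 53.440 m².
Required A₂ = 0.161·836/1.71 = 78.711 sabins.
ΔA needed = 78.711 − 53.440 = 25.271 sabins.
Each m² of panel replacing the ceiling (gypsum board ceiling) adds (0.78 − 0.07) = 0.71 sabins.
Area = ΔA/Δα = 25.271/0.71 = 35.6 m².

35.6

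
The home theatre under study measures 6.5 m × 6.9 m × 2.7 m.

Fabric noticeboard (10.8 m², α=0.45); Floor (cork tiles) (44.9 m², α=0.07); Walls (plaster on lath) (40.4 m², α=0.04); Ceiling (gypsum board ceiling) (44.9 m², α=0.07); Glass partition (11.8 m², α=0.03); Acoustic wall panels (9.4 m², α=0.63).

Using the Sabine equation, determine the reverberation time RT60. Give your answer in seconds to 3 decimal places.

1.024 sec

Equivalent absorption area: A = 10.8×0.45 + 44.9×0.07 + 40.4×0.04 + 44.9×0.07 + 11.8×0.03 + 9.4×0.63 = 19.038 m².
Room volume: 121.095 m³.
RT60 = 0.161 · V / A = 0.161 × 121.095 / 19.038 = 1.024 s.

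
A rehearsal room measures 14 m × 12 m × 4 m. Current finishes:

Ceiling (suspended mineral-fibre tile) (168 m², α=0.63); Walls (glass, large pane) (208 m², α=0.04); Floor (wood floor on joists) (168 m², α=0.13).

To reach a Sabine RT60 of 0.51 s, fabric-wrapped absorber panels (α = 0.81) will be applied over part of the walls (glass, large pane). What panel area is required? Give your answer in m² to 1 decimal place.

98.9

A₁ = Σ Sᵢαᵢ = 168×0.63 + 208×0.04 + 168×0.13 = 136.000 sabins.
Required A₂ = 0.161·672/0.51 = 212.141 sabins.
Absorption to add: 212.141 − 136.000 = 76.141 sabins.
Each m² of panel replacing the walls (glass, large pane) adds (0.81 − 0.04) = 0.77 sabins.
Area = ΔA/Δα = 76.141/0.77 = 98.9 m².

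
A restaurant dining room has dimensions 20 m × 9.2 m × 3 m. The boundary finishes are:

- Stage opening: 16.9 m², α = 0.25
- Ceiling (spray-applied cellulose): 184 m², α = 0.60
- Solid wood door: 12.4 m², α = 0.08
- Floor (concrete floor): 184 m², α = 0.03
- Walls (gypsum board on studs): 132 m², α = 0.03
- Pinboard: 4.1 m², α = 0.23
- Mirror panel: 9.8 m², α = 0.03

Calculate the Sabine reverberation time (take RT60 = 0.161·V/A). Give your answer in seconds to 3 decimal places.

0.703 s

Total absorption A = 16.9·0.25 + 184·0.60 + 12.4·0.08 + 184·0.03 + 132·0.03 + 4.1·0.23 + 9.8·0.03
  = 4.225 + 110.400 + 0.992 + 5.520 + 3.960 + 0.943 + 0.294 = 126.334 m² sabins.
V = 20·9.2·3 = 552 m³.
RT60 = 0.161 · V / A = 0.161 × 552 / 126.334 = 0.703 s.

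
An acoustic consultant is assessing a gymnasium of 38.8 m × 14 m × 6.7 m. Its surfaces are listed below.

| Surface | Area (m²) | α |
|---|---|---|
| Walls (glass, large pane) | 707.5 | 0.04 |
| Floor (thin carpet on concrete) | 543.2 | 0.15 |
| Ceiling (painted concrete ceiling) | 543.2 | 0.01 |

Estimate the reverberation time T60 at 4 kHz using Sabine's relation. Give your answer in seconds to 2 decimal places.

5.09 s

Total absorption A = 707.5*0.04 + 543.2*0.15 + 543.2*0.01
  = 28.300 + 81.480 + 5.432 = 115.212 m² sabins.
Volume V = 38.8 × 14 × 6.7 = 3639.44 m³.
RT60 = 0.161 · V / A = 0.161 × 3639.44 / 115.212 = 5.09 s.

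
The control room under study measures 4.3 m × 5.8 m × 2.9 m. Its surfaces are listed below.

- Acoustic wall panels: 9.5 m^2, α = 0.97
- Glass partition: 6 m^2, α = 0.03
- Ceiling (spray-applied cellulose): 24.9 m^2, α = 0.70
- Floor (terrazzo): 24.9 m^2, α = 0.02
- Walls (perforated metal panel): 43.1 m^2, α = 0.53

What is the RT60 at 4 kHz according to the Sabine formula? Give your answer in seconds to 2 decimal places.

Total absorption A = 9.5*0.97 + 6*0.03 + 24.9*0.70 + 24.9*0.02 + 43.1*0.53
  = 9.215 + 0.180 + 17.430 + 0.498 + 22.843 = 50.166 m^2 sabins.
Volume V = 4.3 × 5.8 × 2.9 = 72.326 m³.
Sabine: RT60 = 0.161 × 72.326 / 50.166 = 0.23 s.

0.23 sec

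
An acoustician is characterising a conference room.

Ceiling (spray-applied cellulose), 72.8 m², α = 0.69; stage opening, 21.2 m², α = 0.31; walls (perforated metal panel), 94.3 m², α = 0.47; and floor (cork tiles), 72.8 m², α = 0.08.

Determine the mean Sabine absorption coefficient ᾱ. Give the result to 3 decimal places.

0.410

Total surface area S = 261.1 m².
Σ(Sᵢαᵢ) = 72.8*0.69 + 21.2*0.31 + 94.3*0.47 + 72.8*0.08 = 106.949.
ᾱ = 106.949 / 261.1 = 0.410.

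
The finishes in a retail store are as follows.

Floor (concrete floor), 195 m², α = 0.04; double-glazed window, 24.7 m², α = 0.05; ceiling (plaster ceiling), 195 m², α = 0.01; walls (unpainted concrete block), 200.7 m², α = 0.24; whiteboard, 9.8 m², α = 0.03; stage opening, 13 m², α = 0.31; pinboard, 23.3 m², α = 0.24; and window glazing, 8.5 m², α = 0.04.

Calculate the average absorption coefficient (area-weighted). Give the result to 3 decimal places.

0.104

Total surface area S = 670.0 m².
Σ(Sᵢαᵢ) = 195×0.04 + 24.7×0.05 + 195×0.01 + 200.7×0.24 + 9.8×0.03 + 13×0.31 + 23.3×0.24 + 8.5×0.04 = 69.409.
ᾱ = A/S = 0.104.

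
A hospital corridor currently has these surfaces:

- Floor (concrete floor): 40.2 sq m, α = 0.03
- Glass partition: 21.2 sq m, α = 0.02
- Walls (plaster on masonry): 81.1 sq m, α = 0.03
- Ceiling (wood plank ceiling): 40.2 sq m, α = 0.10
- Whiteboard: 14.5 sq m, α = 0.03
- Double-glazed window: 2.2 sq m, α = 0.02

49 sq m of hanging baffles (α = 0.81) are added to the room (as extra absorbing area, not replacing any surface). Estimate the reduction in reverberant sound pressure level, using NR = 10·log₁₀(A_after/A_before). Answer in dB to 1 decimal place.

7.5 dB

Summing Sᵢαᵢ: 1.206 + 0.424 + 2.433 + 4.020 + 0.435 + 0.044 → A_before = 8.562 sabins.
Added absorption = 49 × 0.81 = 39.690 sabins.
New total A_after = 48.252 sabins.
NR = 10·log₁₀(48.252/8.562) = 7.5 dB.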